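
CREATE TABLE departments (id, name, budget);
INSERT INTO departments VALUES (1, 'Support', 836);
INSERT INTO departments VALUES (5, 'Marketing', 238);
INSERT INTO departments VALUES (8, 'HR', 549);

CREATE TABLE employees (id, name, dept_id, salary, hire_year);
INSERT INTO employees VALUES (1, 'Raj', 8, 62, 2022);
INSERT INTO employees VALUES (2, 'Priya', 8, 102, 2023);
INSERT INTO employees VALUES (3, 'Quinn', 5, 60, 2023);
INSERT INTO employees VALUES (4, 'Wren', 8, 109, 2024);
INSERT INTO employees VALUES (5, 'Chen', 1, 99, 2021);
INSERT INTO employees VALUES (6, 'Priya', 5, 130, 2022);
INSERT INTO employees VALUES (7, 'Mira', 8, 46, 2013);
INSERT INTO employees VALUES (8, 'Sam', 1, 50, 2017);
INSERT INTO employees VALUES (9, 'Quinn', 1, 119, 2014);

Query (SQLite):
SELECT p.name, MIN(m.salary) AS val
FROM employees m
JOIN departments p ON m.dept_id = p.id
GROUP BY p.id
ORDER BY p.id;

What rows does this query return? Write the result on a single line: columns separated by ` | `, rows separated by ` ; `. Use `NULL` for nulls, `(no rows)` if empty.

Join each employees row to its departments via dept_id.
Group joined rows by departments.id; compute MIN(m.salary) per group.
  1: ids {5, 8, 9} → MIN(m.salary)=50
  5: ids {3, 6} → MIN(m.salary)=60
  8: ids {1, 2, 4, 7} → MIN(m.salary)=46

Support | 50 ; Marketing | 60 ; HR | 46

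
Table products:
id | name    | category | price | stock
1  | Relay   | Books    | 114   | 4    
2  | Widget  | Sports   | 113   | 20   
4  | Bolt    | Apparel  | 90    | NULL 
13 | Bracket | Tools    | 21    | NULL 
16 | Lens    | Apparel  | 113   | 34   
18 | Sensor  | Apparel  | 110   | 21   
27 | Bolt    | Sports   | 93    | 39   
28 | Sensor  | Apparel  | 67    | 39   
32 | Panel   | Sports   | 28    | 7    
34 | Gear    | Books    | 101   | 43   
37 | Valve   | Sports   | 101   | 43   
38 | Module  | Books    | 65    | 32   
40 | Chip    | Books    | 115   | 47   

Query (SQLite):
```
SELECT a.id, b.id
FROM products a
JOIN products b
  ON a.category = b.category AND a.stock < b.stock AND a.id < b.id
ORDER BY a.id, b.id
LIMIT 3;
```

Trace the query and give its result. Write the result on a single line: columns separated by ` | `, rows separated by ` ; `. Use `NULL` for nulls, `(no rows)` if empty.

Pairs (a,b) with same category, a.stock < b.stock, a.id < b.id.
category groups: Apparel:{4,16,18,28} Books:{1,34,38,40} Sports:{2,27,32,37} Tools:{13}
Ordered by (a.id, b.id); first 3.

1 | 34 ; 1 | 38 ; 1 | 40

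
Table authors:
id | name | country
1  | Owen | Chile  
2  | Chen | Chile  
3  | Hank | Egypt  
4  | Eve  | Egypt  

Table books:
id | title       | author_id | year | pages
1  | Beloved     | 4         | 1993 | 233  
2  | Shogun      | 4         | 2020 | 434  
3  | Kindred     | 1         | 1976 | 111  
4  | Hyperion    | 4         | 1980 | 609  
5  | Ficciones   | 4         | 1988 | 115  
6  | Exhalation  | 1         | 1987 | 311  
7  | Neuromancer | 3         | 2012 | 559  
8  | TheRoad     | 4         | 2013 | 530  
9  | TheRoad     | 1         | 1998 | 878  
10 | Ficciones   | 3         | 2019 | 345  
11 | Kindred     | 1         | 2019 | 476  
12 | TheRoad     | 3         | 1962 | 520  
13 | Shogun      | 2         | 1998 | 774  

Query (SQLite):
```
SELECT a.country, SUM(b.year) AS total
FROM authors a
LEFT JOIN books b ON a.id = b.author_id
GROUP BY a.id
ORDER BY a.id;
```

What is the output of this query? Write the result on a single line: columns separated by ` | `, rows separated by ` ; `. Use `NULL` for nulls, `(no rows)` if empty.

Chile | 7980 ; Chile | 1998 ; Egypt | 5993 ; Egypt | 9994

LEFT JOIN keeps every authors row; unmatched ones get NULL for books columns.
Group by authors.id and compute SUM(b.year). SUM over an all-NULL group is NULL.
  1: ids {3, 6, 9, 11} → SUM(b.year)=7980
  2: ids {13} → SUM(b.year)=1998
  3: ids {7, 10, 12} → SUM(b.year)=5993
  4: ids {1, 2, 4, 5, 8} → SUM(b.year)=9994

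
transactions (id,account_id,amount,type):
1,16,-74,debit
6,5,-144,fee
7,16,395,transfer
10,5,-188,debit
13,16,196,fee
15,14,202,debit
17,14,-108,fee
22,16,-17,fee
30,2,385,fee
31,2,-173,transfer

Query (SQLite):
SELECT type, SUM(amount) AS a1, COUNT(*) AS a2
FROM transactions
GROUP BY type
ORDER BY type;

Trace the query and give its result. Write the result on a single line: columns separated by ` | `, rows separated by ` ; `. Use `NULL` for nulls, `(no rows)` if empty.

debit | -60 | 3 ; fee | 312 | 5 ; transfer | 222 | 2

Group transactions by type.
Per group compute: SUM(amount), COUNT(*).
  debit: ids {1, 10, 15} → SUM(amount)=-60, COUNT(*)=3
  fee: ids {6, 13, 17, 22, 30} → SUM(amount)=312, COUNT(*)=5
  transfer: ids {7, 31} → SUM(amount)=222, COUNT(*)=2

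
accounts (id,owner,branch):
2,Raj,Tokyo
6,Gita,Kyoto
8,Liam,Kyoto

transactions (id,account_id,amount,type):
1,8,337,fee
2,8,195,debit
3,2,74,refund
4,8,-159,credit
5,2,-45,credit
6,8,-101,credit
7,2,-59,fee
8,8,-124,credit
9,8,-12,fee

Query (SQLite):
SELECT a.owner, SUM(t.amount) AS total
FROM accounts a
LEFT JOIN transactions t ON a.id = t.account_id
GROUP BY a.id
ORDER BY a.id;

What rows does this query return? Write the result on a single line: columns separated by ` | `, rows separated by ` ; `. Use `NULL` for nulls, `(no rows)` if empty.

LEFT JOIN keeps every accounts row; unmatched ones get NULL for transactions columns.
Group by accounts.id and compute SUM(t.amount). SUM over an all-NULL group is NULL.
  2: ids {3, 5, 7} → SUM(t.amount)=-30
  6: ids {—} → SUM(t.amount)=NULL
  8: ids {1, 2, 4, 6, 8, 9} → SUM(t.amount)=136

Raj | -30 ; Gita | NULL ; Liam | 136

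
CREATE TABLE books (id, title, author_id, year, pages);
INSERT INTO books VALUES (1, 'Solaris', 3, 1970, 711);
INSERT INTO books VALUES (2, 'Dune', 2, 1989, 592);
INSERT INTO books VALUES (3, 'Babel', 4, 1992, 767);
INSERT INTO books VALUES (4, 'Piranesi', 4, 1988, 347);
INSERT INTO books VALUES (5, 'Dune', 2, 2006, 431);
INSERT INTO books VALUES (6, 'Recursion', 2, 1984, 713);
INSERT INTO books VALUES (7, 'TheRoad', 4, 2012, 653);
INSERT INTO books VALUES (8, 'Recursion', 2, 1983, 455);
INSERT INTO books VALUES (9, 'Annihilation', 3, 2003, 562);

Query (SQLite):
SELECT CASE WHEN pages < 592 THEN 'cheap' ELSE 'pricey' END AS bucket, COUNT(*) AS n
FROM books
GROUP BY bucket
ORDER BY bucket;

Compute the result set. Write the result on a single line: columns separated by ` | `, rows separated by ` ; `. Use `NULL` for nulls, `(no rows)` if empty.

Bucket rows by pages < 592 → 'cheap' else 'pricey'; count each bucket.

cheap | 4 ; pricey | 5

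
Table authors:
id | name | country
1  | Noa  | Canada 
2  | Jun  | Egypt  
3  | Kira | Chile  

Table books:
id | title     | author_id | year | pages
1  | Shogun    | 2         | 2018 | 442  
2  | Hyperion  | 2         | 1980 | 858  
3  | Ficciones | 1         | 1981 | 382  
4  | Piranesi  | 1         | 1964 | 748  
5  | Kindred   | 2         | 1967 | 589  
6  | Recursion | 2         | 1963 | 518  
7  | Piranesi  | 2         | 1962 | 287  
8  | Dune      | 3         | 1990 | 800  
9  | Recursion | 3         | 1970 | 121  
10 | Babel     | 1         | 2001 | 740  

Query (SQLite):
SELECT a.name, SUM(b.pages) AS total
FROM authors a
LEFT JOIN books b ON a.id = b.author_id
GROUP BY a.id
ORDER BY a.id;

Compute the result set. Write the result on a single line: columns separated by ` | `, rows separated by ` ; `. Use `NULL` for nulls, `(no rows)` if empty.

LEFT JOIN keeps every authors row; unmatched ones get NULL for books columns.
Group by authors.id and compute SUM(b.pages). SUM over an all-NULL group is NULL.
  1: ids {3, 4, 10} → SUM(b.pages)=1870
  2: ids {1, 2, 5, 6, 7} → SUM(b.pages)=2694
  3: ids {8, 9} → SUM(b.pages)=921

Noa | 1870 ; Jun | 2694 ; Kira | 921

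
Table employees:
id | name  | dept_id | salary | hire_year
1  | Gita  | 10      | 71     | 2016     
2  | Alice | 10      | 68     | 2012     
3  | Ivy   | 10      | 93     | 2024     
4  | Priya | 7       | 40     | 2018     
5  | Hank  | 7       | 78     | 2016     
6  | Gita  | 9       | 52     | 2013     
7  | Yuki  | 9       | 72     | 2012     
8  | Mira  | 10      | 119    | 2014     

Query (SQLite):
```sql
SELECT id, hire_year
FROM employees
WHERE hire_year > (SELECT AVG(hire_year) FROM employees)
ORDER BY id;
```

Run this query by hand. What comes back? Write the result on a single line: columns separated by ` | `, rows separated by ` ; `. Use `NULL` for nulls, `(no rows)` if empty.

1 | 2016 ; 3 | 2024 ; 4 | 2018 ; 5 | 2016

Scalar subquery: AVG(hire_year) over all employees rows = 2015.625.
Keep rows where hire_year > that value.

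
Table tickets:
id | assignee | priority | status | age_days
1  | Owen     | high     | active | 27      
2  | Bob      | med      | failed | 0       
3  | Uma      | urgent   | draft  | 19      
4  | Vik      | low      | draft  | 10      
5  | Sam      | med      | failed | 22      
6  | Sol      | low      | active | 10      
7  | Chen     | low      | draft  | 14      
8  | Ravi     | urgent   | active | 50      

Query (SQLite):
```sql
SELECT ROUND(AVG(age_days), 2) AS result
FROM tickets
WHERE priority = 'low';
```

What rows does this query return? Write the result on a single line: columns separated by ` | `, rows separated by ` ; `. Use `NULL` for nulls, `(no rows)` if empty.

Rows where priority='low' → age_days values: [10, 10, 14].
AVG = 34 / 3 (rounded to 2 dp).

11.33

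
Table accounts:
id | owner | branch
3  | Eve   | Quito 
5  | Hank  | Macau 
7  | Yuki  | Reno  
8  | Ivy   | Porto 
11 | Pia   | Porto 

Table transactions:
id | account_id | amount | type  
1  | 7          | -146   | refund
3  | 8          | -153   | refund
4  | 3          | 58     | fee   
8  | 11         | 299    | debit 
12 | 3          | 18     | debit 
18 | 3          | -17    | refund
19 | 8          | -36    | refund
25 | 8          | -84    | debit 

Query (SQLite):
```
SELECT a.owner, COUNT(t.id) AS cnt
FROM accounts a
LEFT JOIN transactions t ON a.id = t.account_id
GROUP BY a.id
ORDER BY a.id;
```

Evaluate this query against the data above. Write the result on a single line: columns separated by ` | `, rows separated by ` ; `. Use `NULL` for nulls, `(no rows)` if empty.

Eve | 3 ; Hank | 0 ; Yuki | 1 ; Ivy | 3 ; Pia | 1

LEFT JOIN keeps every accounts row; unmatched ones get NULL for transactions columns.
Group by accounts.id and compute COUNT(t.id). COUNT(col) of an all-NULL group is 0.
  3: ids {4, 12, 18} → COUNT(t.id)=3
  5: ids {—} → COUNT(t.id)=0
  7: ids {1} → COUNT(t.id)=1
  8: ids {3, 19, 25} → COUNT(t.id)=3
  11: ids {8} → COUNT(t.id)=1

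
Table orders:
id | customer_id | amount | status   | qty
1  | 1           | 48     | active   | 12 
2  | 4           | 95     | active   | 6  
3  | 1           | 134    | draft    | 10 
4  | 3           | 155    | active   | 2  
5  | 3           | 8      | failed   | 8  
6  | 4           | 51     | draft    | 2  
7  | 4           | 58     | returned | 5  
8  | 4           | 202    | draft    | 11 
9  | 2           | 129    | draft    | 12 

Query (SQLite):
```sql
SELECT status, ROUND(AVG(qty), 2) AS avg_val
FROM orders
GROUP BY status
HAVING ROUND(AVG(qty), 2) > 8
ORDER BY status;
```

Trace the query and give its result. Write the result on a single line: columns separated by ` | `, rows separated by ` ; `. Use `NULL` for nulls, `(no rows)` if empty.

Partition orders by status; compute ROUND(AVG(qty), 2) within each group.
HAVING: keep groups where ROUND(AVG(qty), 2) > 8.
  active: ids {1, 2, 4} → ROUND(AVG(qty), 2)=6.67
  draft: ids {3, 6, 8, 9} → ROUND(AVG(qty), 2)=8.75
  failed: ids {5} → ROUND(AVG(qty), 2)=8
  returned: ids {7} → ROUND(AVG(qty), 2)=5

draft | 8.75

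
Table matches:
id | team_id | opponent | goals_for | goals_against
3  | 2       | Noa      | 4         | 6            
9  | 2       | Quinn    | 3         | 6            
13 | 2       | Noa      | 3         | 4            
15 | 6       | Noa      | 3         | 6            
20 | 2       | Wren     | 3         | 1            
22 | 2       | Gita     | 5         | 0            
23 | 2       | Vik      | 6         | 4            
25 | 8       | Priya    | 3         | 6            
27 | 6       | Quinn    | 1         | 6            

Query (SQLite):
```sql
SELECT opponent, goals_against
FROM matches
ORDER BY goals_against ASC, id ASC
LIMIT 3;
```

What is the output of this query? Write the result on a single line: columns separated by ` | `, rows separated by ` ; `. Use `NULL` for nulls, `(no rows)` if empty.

Gita | 0 ; Wren | 1 ; Noa | 4

Sort by goals_against asc, tiebreak id asc: (0, id=22), (1, id=20), (4, id=13), (4, id=23), (6, id=3), (6, id=9) …. Take first 3.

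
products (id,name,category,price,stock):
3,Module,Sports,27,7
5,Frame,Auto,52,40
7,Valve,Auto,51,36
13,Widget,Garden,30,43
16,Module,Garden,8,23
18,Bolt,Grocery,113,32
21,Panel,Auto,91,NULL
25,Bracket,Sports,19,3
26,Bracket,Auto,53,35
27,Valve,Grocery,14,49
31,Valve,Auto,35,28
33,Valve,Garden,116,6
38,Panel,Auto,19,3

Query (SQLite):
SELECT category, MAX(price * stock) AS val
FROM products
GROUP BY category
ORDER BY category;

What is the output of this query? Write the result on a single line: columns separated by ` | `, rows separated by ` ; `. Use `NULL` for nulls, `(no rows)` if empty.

Auto | 2080 ; Garden | 1290 ; Grocery | 3616 ; Sports | 189

For each row compute price * stock.
Group by category; take MAX of the expression per group.
  Auto: ids {5, 7, 21, 26, 31, 38} → MAX(price * stock)=2080
  Garden: ids {13, 16, 33} → MAX(price * stock)=1290
  Grocery: ids {18, 27} → MAX(price * stock)=3616
  Sports: ids {3, 25} → MAX(price * stock)=189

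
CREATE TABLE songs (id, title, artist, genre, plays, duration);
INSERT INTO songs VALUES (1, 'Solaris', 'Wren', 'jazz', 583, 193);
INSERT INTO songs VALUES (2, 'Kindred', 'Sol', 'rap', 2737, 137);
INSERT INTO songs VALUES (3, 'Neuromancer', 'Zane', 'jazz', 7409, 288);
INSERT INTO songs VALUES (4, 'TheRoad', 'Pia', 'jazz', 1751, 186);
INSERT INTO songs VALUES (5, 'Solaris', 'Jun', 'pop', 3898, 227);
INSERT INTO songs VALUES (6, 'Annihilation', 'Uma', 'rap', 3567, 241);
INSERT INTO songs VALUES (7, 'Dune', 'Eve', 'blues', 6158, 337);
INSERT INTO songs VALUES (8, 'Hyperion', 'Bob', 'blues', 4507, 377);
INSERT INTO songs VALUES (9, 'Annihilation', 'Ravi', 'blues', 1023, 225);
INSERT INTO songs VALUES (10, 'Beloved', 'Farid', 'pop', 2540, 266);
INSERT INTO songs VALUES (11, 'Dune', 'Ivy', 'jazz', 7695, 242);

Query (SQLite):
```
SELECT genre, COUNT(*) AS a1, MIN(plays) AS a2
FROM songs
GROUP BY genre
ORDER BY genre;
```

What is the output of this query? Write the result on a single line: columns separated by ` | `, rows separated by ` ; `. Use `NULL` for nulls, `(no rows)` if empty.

blues | 3 | 1023 ; jazz | 4 | 583 ; pop | 2 | 2540 ; rap | 2 | 2737

Group songs by genre.
Per group compute: COUNT(*), MIN(plays).
  blues: ids {7, 8, 9} → COUNT(*)=3, MIN(plays)=1023
  jazz: ids {1, 3, 4, 11} → COUNT(*)=4, MIN(plays)=583
  pop: ids {5, 10} → COUNT(*)=2, MIN(plays)=2540
  rap: ids {2, 6} → COUNT(*)=2, MIN(plays)=2737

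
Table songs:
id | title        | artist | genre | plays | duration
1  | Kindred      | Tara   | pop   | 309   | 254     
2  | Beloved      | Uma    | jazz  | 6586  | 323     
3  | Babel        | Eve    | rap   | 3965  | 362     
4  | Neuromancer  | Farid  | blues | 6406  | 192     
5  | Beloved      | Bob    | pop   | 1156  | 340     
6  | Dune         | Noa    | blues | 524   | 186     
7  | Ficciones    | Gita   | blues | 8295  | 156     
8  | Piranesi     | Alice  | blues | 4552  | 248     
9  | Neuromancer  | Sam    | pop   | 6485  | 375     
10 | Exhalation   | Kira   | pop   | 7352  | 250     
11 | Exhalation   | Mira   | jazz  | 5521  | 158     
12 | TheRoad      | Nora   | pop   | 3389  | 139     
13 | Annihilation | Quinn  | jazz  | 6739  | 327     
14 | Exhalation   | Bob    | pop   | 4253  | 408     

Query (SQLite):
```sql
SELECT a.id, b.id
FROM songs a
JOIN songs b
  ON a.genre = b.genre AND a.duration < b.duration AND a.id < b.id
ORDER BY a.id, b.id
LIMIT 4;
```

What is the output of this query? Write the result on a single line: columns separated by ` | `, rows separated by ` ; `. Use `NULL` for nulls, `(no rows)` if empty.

Pairs (a,b) with same genre, a.duration < b.duration, a.id < b.id.
genre groups: blues:{4,6,7,8} jazz:{2,11,13} pop:{1,5,9,10,12,14} rap:{3}
Ordered by (a.id, b.id); first 4.

1 | 5 ; 1 | 9 ; 1 | 14 ; 2 | 13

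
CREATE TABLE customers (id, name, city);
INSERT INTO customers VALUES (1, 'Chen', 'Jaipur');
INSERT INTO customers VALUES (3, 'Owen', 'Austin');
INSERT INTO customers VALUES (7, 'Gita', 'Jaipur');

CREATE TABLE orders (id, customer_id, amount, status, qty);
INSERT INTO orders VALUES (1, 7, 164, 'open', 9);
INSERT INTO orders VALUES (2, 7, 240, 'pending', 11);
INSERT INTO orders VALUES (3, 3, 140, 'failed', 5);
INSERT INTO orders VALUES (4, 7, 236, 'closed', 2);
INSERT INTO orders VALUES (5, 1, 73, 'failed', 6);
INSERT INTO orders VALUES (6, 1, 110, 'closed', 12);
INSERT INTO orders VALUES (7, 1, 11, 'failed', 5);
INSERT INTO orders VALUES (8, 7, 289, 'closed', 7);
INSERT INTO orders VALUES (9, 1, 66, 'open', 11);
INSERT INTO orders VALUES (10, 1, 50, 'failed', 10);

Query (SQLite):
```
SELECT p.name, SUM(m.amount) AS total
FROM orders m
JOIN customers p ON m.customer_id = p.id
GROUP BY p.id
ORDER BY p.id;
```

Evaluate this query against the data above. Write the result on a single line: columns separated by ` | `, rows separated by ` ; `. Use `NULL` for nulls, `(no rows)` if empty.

Chen | 310 ; Owen | 140 ; Gita | 929

Join each orders row to its customers via customer_id.
Group joined rows by customers.id; compute SUM(m.amount) per group.
  1: ids {5, 6, 7, 9, 10} → SUM(m.amount)=310
  3: ids {3} → SUM(m.amount)=140
  7: ids {1, 2, 4, 8} → SUM(m.amount)=929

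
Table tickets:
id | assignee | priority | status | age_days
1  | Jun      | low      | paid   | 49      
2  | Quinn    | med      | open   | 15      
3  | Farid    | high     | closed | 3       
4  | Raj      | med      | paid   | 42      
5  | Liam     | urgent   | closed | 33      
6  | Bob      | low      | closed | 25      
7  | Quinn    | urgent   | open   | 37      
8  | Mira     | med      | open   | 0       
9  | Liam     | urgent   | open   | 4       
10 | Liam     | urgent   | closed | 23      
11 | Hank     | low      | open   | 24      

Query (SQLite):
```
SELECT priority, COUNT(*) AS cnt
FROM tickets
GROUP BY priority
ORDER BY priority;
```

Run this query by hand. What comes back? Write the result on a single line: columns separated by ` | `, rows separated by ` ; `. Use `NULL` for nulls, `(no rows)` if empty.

high | 1 ; low | 3 ; med | 3 ; urgent | 4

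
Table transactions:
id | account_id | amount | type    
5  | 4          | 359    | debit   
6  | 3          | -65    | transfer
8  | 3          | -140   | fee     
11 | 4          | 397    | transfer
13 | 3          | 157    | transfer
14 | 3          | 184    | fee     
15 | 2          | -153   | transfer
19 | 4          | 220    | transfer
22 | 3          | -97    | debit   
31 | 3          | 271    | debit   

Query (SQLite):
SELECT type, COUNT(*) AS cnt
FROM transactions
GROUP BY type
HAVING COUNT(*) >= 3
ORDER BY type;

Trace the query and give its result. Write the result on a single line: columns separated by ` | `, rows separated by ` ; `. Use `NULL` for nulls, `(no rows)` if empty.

Partition transactions by type; compute COUNT(*) within each group.
HAVING: keep groups with count ≥ 3.
  debit: ids {5, 22, 31} → COUNT(*)=3
  fee: ids {8, 14} → COUNT(*)=2
  transfer: ids {6, 11, 13, 15, 19} → COUNT(*)=5

debit | 3 ; transfer | 5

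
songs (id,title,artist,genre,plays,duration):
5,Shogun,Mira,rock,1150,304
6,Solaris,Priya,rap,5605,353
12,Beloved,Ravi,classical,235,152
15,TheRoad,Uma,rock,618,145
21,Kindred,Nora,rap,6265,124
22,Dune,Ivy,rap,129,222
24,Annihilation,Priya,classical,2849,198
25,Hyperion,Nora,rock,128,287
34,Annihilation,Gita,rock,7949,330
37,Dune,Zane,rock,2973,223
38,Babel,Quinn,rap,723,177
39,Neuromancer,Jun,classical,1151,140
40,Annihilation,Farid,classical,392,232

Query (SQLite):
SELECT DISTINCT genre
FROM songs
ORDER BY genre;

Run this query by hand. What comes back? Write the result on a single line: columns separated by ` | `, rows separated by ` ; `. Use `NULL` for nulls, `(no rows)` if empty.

Collect distinct genre values from songs.

classical ; rap ; rock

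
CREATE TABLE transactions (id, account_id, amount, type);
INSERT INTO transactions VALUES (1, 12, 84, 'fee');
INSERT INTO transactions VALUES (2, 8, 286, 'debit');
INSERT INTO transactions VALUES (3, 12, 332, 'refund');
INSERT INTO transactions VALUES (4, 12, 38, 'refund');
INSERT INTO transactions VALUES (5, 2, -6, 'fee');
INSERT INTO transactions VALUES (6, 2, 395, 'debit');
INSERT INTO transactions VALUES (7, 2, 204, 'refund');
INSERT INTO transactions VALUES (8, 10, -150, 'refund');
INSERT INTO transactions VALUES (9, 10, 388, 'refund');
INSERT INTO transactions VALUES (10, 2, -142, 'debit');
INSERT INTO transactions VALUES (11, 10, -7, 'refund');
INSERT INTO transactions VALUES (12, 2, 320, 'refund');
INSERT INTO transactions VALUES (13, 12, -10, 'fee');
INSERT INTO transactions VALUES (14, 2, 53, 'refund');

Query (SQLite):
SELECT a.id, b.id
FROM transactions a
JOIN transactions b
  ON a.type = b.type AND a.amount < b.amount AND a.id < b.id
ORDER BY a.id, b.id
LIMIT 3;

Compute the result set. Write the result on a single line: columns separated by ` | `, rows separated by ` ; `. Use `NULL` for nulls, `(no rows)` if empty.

2 | 6 ; 3 | 9 ; 4 | 7

Pairs (a,b) with same type, a.amount < b.amount, a.id < b.id.
type groups: debit:{2,6,10} fee:{1,5,13} refund:{3,4,7,8,9,11,12,14}
Ordered by (a.id, b.id); first 3.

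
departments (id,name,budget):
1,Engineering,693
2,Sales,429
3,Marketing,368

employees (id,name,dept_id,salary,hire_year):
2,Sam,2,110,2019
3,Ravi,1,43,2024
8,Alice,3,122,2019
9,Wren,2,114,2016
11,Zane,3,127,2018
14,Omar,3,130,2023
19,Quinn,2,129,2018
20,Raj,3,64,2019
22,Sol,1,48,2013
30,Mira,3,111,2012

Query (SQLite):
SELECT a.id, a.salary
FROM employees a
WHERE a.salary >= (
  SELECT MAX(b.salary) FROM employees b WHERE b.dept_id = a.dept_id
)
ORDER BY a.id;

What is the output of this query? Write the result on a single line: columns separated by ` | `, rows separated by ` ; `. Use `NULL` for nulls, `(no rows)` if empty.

14 | 130 ; 19 | 129 ; 22 | 48

For each employees row a, compute MAX(salary) over rows sharing a.dept_id.
Keep row a if a.salary >= that per-group MAX.
  dept_id=1: MAX(salary) = 48
  dept_id=2: MAX(salary) = 129
  dept_id=3: MAX(salary) = 130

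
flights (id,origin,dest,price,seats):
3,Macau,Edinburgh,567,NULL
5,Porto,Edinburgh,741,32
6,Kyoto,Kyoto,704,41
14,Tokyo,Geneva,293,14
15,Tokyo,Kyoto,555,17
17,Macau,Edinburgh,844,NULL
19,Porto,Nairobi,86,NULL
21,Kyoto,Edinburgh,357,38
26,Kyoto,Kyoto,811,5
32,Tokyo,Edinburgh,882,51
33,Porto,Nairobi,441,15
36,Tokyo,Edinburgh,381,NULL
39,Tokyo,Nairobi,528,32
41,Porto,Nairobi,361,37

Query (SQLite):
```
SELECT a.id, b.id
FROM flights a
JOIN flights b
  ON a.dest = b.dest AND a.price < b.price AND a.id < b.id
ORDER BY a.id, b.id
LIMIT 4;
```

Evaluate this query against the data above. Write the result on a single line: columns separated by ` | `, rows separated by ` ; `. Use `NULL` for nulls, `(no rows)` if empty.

3 | 5 ; 3 | 17 ; 3 | 32 ; 5 | 17

Pairs (a,b) with same dest, a.price < b.price, a.id < b.id.
dest groups: Edinburgh:{3,5,17,21,32,36} Geneva:{14} Kyoto:{6,15,26} Nairobi:{19,33,39,41}
Ordered by (a.id, b.id); first 4.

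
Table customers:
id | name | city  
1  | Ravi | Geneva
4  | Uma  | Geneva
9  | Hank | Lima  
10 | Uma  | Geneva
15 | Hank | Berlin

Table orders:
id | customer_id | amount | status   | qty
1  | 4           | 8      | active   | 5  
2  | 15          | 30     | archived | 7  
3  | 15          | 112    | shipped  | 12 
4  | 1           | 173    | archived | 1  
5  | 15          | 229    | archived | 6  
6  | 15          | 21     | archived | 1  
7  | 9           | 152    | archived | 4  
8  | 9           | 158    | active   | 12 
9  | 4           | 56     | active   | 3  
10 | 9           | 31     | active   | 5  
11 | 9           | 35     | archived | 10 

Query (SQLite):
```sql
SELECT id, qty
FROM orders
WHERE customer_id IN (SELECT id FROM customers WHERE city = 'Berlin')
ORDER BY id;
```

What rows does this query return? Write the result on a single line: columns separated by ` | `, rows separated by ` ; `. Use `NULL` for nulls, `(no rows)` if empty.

Inner query: customers.id where city = 'Berlin'.
Outer: keep orders rows whose customer_id is in that set.
Inner query → {15}

2 | 7 ; 3 | 12 ; 5 | 6 ; 6 | 1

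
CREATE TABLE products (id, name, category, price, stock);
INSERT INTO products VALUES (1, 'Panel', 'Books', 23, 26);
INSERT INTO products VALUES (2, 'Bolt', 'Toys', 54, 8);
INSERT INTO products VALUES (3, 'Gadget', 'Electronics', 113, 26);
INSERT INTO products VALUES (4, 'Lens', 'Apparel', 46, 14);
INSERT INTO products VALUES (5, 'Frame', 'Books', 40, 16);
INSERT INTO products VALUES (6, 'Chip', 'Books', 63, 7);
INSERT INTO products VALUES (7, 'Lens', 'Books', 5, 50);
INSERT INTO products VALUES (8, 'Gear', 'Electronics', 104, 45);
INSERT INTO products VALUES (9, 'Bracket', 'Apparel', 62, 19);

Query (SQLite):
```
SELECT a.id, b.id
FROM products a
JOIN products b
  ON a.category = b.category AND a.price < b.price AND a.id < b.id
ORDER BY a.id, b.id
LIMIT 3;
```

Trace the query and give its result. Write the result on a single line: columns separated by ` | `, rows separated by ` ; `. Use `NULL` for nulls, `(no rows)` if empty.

1 | 5 ; 1 | 6 ; 4 | 9

Pairs (a,b) with same category, a.price < b.price, a.id < b.id.
category groups: Apparel:{4,9} Books:{1,5,6,7} Electronics:{3,8} Toys:{2}
Ordered by (a.id, b.id); first 3.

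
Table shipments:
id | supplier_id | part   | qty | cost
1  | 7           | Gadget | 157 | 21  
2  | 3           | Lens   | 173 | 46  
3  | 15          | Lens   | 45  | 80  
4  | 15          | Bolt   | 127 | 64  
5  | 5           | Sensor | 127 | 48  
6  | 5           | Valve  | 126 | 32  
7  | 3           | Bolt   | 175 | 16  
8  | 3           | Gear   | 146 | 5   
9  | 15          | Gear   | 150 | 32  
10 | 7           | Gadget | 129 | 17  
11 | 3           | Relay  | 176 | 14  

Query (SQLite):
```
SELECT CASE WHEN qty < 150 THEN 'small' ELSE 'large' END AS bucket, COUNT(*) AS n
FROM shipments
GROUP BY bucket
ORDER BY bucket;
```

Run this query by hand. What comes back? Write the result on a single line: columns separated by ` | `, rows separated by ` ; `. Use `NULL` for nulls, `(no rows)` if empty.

large | 5 ; small | 6

Bucket rows by qty < 150 → 'small' else 'large'; count each bucket.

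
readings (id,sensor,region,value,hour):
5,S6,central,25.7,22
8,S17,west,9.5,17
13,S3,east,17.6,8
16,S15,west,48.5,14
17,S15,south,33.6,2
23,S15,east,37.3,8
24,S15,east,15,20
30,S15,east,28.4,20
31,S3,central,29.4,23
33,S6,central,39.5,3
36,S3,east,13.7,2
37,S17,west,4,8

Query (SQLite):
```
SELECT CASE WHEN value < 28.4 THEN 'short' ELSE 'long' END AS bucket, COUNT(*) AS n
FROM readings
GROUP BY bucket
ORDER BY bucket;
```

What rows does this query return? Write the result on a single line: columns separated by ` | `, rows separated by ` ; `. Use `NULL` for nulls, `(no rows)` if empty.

long | 6 ; short | 6

Bucket rows by value < 28.4 → 'short' else 'long'; count each bucket.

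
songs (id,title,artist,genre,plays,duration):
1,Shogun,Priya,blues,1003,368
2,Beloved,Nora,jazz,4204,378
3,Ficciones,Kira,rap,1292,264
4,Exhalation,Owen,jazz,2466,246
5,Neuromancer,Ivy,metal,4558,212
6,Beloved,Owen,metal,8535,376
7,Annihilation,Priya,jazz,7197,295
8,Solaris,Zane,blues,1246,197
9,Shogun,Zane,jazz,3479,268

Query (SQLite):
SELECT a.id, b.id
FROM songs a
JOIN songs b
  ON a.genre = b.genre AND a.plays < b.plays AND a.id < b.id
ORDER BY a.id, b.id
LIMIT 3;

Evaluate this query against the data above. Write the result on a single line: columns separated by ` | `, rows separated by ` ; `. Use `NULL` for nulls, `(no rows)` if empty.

1 | 8 ; 2 | 7 ; 4 | 7

Pairs (a,b) with same genre, a.plays < b.plays, a.id < b.id.
genre groups: blues:{1,8} jazz:{2,4,7,9} metal:{5,6} rap:{3}
Ordered by (a.id, b.id); first 3.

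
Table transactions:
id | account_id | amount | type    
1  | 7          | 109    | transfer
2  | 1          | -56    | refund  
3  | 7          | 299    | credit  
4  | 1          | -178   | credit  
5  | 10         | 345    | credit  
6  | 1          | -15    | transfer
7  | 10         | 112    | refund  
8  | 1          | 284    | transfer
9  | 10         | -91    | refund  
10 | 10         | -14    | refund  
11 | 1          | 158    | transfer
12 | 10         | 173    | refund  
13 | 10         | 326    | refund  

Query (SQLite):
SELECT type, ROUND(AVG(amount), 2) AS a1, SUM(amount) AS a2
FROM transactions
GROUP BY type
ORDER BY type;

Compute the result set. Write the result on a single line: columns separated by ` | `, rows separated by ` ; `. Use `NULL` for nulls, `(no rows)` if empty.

Group transactions by type.
Per group compute: ROUND(AVG(amount), 2), SUM(amount).
  credit: ids {3, 4, 5} → ROUND(AVG(amount), 2)=155.33, SUM(amount)=466
  refund: ids {2, 7, 9, 10, 12, 13} → ROUND(AVG(amount), 2)=75, SUM(amount)=450
  transfer: ids {1, 6, 8, 11} → ROUND(AVG(amount), 2)=134, SUM(amount)=536

credit | 155.33 | 466 ; refund | 75 | 450 ; transfer | 134 | 536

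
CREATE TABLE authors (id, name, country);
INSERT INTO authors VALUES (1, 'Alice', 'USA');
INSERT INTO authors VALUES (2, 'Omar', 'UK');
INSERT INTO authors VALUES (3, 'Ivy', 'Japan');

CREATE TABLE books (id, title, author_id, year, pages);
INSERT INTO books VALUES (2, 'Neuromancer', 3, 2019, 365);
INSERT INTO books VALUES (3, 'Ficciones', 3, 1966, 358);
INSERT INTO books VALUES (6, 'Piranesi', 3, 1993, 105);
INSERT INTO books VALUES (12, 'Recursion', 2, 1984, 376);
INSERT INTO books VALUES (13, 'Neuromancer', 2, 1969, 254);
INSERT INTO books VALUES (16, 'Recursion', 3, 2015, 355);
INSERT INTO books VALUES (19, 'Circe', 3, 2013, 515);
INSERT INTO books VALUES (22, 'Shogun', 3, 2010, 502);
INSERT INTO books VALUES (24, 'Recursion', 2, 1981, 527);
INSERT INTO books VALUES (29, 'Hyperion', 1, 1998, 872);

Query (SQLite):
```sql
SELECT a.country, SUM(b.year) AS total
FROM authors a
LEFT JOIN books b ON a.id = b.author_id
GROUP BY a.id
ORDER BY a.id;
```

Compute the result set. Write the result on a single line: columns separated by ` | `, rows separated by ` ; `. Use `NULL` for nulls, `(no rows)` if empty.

LEFT JOIN keeps every authors row; unmatched ones get NULL for books columns.
Group by authors.id and compute SUM(b.year). SUM over an all-NULL group is NULL.
  1: ids {29} → SUM(b.year)=1998
  2: ids {12, 13, 24} → SUM(b.year)=5934
  3: ids {2, 3, 6, 16, 19, 22} → SUM(b.year)=12016

USA | 1998 ; UK | 5934 ; Japan | 12016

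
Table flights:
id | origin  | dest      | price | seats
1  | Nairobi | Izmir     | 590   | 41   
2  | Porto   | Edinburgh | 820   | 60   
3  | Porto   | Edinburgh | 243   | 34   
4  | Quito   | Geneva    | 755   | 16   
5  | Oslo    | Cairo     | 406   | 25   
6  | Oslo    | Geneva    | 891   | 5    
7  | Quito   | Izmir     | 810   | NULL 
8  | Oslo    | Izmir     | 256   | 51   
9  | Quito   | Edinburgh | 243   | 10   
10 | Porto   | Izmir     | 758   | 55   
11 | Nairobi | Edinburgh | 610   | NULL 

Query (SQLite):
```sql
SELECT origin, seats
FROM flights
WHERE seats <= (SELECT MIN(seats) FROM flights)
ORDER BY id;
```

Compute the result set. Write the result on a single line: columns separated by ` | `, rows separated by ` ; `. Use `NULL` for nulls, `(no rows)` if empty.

Oslo | 5

Scalar subquery: MIN(seats) over all flights rows = 5.
Keep rows where seats <= that value.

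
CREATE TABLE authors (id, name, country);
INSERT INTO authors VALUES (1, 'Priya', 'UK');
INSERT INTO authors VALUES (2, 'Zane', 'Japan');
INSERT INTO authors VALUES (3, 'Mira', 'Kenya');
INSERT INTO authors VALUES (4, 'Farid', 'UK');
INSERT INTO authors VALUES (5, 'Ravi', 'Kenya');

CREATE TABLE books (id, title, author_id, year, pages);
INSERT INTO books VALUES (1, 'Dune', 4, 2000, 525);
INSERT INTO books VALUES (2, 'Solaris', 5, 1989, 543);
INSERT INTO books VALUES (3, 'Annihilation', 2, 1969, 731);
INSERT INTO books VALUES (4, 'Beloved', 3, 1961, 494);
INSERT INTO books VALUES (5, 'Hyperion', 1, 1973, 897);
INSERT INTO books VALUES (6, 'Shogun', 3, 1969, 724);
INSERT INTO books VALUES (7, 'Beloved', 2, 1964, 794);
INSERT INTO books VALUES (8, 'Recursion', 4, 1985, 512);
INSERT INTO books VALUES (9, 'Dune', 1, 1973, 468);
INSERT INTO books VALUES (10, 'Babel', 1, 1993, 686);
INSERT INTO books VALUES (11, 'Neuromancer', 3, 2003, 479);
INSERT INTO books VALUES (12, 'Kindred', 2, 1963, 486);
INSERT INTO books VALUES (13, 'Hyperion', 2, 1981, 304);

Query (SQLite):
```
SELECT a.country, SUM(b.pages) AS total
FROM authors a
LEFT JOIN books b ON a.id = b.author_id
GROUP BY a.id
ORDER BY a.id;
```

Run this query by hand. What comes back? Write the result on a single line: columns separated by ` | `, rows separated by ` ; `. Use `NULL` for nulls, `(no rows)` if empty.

LEFT JOIN keeps every authors row; unmatched ones get NULL for books columns.
Group by authors.id and compute SUM(b.pages). SUM over an all-NULL group is NULL.
  1: ids {5, 9, 10} → SUM(b.pages)=2051
  2: ids {3, 7, 12, 13} → SUM(b.pages)=2315
  3: ids {4, 6, 11} → SUM(b.pages)=1697
  4: ids {1, 8} → SUM(b.pages)=1037
  5: ids {2} → SUM(b.pages)=543

UK | 2051 ; Japan | 2315 ; Kenya | 1697 ; UK | 1037 ; Kenya | 543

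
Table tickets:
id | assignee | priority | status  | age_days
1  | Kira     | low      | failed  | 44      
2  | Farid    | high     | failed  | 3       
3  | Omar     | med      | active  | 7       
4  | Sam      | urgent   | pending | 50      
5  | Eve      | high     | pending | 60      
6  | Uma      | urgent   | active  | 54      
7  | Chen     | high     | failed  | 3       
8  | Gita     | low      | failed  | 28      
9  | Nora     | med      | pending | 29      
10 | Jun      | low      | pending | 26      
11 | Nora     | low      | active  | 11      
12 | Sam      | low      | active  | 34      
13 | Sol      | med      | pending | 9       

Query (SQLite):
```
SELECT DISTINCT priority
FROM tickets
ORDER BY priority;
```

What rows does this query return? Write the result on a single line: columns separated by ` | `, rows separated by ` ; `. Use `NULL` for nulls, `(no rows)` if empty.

high ; low ; med ; urgent

Collect distinct priority values from tickets.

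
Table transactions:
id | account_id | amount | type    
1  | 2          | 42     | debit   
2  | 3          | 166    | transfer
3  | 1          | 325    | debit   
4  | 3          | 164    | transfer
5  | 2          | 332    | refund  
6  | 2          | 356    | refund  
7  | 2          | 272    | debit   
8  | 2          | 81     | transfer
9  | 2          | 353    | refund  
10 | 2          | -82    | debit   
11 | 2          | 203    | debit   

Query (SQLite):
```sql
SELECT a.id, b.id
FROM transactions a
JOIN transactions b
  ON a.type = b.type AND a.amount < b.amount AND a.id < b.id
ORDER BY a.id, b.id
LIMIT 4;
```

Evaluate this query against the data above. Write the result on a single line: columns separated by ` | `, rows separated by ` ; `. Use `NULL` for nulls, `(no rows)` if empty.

Pairs (a,b) with same type, a.amount < b.amount, a.id < b.id.
type groups: debit:{1,3,7,10,11} refund:{5,6,9} transfer:{2,4,8}
Ordered by (a.id, b.id); first 4.

1 | 3 ; 1 | 7 ; 1 | 11 ; 5 | 6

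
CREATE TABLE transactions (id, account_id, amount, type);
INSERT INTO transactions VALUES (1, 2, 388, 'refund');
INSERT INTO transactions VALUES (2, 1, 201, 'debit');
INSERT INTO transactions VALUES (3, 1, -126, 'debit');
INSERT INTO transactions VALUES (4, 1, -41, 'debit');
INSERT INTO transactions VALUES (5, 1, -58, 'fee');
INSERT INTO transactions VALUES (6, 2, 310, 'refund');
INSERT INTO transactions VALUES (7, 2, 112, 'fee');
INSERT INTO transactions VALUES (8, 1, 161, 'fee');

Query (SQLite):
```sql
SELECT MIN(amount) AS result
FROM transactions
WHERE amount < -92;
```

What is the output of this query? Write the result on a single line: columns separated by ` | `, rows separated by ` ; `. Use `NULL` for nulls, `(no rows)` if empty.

Rows where amount < -92 → amount values: [-126].
MIN of non-NULL values = -126.

-126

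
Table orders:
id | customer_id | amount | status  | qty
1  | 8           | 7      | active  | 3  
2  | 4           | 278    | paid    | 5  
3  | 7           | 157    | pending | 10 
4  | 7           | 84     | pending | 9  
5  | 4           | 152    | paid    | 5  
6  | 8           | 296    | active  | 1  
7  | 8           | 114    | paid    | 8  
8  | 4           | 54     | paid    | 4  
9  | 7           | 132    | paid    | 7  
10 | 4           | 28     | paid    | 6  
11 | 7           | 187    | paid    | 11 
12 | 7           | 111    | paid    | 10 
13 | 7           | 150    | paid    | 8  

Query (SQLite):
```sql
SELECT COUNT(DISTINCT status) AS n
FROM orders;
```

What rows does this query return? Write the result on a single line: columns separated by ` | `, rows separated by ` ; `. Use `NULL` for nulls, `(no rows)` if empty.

Count distinct non-NULL status values.

3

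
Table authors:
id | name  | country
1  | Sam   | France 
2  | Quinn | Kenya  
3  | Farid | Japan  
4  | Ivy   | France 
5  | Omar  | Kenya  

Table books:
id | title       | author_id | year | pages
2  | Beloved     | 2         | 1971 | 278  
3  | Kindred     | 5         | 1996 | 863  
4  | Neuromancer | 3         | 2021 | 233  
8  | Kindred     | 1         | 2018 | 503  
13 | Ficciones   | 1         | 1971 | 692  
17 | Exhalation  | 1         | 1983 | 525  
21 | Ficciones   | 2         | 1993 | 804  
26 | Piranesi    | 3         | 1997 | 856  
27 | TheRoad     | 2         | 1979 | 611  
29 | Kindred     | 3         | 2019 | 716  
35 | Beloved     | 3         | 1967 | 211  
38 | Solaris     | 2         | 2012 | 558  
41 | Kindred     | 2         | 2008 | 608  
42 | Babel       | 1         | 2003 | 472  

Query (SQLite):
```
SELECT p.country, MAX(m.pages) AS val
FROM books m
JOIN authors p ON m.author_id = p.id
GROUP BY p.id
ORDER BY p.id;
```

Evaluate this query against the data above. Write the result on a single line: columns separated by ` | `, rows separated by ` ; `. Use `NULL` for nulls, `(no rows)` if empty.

Join each books row to its authors via author_id.
Group joined rows by authors.id; compute MAX(m.pages) per group.
  1: ids {8, 13, 17, 42} → MAX(m.pages)=692
  2: ids {2, 21, 27, 38, 41} → MAX(m.pages)=804
  3: ids {4, 26, 29, 35} → MAX(m.pages)=856
  5: ids {3} → MAX(m.pages)=863

France | 692 ; Kenya | 804 ; Japan | 856 ; Kenya | 863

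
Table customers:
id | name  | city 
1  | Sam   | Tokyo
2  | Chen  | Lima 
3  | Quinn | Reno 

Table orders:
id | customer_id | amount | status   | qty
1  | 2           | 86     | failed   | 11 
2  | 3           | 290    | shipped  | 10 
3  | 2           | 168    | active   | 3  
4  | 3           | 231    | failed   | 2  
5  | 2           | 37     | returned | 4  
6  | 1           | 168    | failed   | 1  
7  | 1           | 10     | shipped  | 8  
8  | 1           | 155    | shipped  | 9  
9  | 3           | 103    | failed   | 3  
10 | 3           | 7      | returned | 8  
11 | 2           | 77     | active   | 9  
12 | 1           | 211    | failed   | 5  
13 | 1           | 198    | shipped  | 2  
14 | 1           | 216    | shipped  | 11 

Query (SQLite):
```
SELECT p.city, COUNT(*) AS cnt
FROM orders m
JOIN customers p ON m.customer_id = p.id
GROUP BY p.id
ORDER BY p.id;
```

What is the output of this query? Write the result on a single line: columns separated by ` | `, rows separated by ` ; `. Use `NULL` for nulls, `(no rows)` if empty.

Tokyo | 6 ; Lima | 4 ; Reno | 4

Join each orders row to its customers via customer_id.
Group joined rows by customers.id; compute COUNT(*) per group.
  1: ids {6, 7, 8, 12, 13, 14} → COUNT(*)=6
  2: ids {1, 3, 5, 11} → COUNT(*)=4
  3: ids {2, 4, 9, 10} → COUNT(*)=4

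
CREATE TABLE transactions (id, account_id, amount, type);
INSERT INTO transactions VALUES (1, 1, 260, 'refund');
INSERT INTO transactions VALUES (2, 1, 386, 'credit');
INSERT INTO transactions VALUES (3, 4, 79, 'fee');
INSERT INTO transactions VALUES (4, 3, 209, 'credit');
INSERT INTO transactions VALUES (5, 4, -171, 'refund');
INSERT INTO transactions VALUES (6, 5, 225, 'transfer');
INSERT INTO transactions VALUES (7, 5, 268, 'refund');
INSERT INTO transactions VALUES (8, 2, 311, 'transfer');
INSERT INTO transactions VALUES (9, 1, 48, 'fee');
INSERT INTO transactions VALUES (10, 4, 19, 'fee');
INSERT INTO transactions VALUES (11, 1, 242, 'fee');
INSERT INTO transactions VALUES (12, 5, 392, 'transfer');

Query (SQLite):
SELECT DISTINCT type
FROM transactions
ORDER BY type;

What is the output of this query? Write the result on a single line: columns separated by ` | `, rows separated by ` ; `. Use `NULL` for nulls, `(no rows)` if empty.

Collect distinct type values from transactions.

credit ; fee ; refund ; transfer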